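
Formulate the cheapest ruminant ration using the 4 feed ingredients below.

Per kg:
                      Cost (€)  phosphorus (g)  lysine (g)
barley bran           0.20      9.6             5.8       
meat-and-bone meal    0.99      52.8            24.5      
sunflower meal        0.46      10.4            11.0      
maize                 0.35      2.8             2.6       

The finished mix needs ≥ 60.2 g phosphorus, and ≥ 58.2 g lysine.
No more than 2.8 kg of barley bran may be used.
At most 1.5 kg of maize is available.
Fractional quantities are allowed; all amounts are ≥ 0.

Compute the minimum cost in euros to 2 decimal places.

Let x1 = kg of barley bran, x2 = kg of meat-and-bone meal, x3 = kg of sunflower meal, x4 = kg of maize.
min 0.2x1 + 0.99x2 + 0.46x3 + 0.35x4 s.t.:
  9.6x1 + 52.8x2 + 10.4x3 + 2.8x4 ≥ 60.2   (phosphorus)
  5.8x1 + 24.5x2 + 11x3 + 2.6x4 ≥ 58.2   (lysine)
  x1 ≤ 2.8
  x4 ≤ 1.5
  x1, x2, x3, x4 ≥ 0.
The minimum-cost mix takes nothing from sunflower meal, maize — only barley bran, meat-and-bone meal. Binding constraints: lysine and the barley bran cap.
That vertex is x1 = 2.8, x2 = 1.713.
Objective = 0.2·2.8 + 0.99·1.713 = 2.2559.

€2.26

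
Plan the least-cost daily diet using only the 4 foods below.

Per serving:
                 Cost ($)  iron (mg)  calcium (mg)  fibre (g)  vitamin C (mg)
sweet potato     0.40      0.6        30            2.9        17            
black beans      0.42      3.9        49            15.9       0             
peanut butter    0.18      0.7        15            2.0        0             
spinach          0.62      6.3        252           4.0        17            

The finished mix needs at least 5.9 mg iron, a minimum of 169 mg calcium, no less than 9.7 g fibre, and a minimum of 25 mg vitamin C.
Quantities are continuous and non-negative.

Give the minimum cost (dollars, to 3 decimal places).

This is a linear program. Let x1 = servings of sweet potato, x2 = servings of black beans, x3 = servings of peanut butter, x4 = servings of spinach.
Minimise 0.4x1 + 0.42x2 + 0.18x3 + 0.62x4 s.t.:
  0.6x1 + 3.9x2 + 0.7x3 + 6.3x4 ≥ 5.9   (iron)
  30x1 + 49x2 + 15x3 + 252x4 ≥ 169   (calcium)
  2.9x1 + 15.9x2 + 2x3 + 4x4 ≥ 9.7   (fibre)
  17x1 + 17x4 ≥ 25   (vitamin C)
  x1, x2, x3, x4 ≥ 0.
The minimum-cost mix takes nothing from peanut butter — only sweet potato, black beans, spinach. The iron, fibre, vitamin C requirements are met with equality.
That vertex is x1 = 0.7921, x2 = 0.2949, x4 = 0.6785.
Cost = 0.4·0.7921 + 0.42·0.2949 + 0.62·0.6785 = 0.86137.

$0.861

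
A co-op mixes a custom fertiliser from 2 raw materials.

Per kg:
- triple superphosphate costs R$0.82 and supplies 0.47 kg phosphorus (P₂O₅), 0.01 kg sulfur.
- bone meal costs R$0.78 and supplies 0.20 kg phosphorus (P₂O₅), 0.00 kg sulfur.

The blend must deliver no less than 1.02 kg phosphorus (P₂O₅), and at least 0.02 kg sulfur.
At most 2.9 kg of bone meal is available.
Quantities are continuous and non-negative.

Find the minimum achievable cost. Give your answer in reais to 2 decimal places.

Let x1 = kg of triple superphosphate, x2 = kg of bone meal.
min 0.82x1 + 0.78x2 with:
  0.47x1 + 0.2x2 ≥ 1.02   (phosphorus (P₂O₅))
  0.01x1 ≥ 0.02   (sulfur)
  x2 ≤ 2.9
  x1, x2 ≥ 0.
At the optimum only triple superphosphate is positive (bone meal = 0). There the phosphorus (P₂O₅) constraint is tight.
So triple superphosphate = 2.17 kg.
Objective = 0.82·2.17 = 1.7794.

R$1.78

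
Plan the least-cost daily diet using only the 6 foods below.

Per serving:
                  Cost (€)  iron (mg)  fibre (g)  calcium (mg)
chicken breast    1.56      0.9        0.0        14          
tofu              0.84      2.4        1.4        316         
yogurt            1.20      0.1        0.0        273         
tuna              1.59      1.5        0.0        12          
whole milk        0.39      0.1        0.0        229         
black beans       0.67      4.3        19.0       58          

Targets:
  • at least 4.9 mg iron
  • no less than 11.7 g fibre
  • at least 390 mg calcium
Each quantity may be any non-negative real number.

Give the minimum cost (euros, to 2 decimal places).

€1.30

Let x1 = servings of chicken breast, x2 = servings of tofu, x3 = servings of yogurt, x4 = servings of tuna, x5 = servings of whole milk, x6 = servings of black beans.
min 1.56x1 + 0.84x2 + 1.2x3 + 1.59x4 + 0.39x5 + 0.67x6 subject to:
  0.9x1 + 2.4x2 + 0.1x3 + 1.5x4 + 0.1x5 + 4.3x6 ≥ 4.9   (iron)
  1.4x2 + 19x6 ≥ 11.7   (fibre)
  14x1 + 316x2 + 273x3 + 12x4 + 229x5 + 58x6 ≥ 390   (calcium)
  x1, x2, x3, x4, x5, x6 ≥ 0.
The minimum-cost mix takes nothing from chicken breast, yogurt, tuna — only tofu, whole milk, black beans. There the iron, fibre, calcium constraints are tight.
Solving gives x2 = 1.077, x5 = 0.08072, x6 = 0.5364.
Cost = 0.84·1.077 + 0.39·0.08072 + 0.67·0.5364 = 1.2955.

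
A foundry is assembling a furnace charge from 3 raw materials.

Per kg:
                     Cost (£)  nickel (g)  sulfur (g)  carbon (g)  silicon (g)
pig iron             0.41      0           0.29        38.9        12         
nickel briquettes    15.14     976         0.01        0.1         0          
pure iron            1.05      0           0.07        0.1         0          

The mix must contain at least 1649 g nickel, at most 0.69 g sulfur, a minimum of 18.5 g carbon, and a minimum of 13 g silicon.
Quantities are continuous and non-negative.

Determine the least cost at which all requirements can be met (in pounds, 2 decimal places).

£26.02

Let x1 = kg of pig iron, x2 = kg of nickel briquettes, x3 = kg of pure iron.
min 0.41x1 + 15.14x2 + 1.05x3 s.t.:
  976x2 ≥ 1649   (nickel)
  0.29x1 + 0.01x2 + 0.07x3 ≤ 0.69   (sulfur)
  38.9x1 + 0.1x2 + 0.1x3 ≥ 18.5   (carbon)
  12x1 ≥ 13   (silicon)
  x1, x2, x3 ≥ 0.
At the optimum only pig iron, nickel briquettes are positive (pure iron = 0). Binding constraints: nickel and silicon.
Optimal quantities: pig iron = 1.0833 kg, nickel briquettes = 1.6895 kg.
Cost = 0.41·1.0833 + 15.14·1.6895 = 26.0232.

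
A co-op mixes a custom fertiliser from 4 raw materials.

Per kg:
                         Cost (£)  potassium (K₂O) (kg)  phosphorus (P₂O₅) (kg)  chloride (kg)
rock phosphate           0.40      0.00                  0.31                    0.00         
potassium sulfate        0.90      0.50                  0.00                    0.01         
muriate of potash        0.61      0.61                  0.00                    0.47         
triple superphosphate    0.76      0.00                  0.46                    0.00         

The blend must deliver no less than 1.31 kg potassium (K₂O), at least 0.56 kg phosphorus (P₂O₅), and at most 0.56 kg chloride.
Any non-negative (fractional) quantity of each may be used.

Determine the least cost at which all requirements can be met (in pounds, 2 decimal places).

£2.51

Let x1 = kg of rock phosphate, x2 = kg of potassium sulfate, x3 = kg of muriate of potash, x4 = kg of triple superphosphate.
Minimize 0.4x1 + 0.9x2 + 0.61x3 + 0.76x4 subject to:
  0.5x2 + 0.61x3 ≥ 1.31   (potassium (K₂O))
  0.31x1 + 0.46x4 ≥ 0.56   (phosphorus (P₂O₅))
  0.01x2 + 0.47x3 ≤ 0.56   (chloride)
  x1, x2, x3, x4 ≥ 0.
The minimum-cost mix takes nothing from triple superphosphate — only rock phosphate, potassium sulfate, muriate of potash. Binding constraints: potassium (K₂O), phosphorus (P₂O₅), chloride.
That vertex is x1 = 1.806, x2 = 1.197, x3 = 1.166.
Objective = 0.4·1.806 + 0.9·1.197 + 0.61·1.166 = 2.5110.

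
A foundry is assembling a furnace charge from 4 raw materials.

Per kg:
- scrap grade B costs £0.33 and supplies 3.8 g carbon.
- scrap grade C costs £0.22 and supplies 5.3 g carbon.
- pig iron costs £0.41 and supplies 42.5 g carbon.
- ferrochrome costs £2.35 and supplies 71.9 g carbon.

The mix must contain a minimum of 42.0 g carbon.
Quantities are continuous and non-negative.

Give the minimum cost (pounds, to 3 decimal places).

Treat it as an LP. Let x1 = kg of scrap grade B, x2 = kg of scrap grade C, x3 = kg of pig iron, x4 = kg of ferrochrome.
Minimise 0.33x1 + 0.22x2 + 0.41x3 + 2.35x4 subject to:
  3.8x1 + 5.3x2 + 42.5x3 + 71.9x4 ≥ 42   (carbon)
  x1, x2, x3, x4 ≥ 0.
The optimal basis is {pig iron}; scrap grade B, scrap grade C, ferrochrome drop out. Binding constraint: carbon.
So pig iron = 0.9882 kg.
Cost = 0.41·0.9882 = 0.40516.

£0.405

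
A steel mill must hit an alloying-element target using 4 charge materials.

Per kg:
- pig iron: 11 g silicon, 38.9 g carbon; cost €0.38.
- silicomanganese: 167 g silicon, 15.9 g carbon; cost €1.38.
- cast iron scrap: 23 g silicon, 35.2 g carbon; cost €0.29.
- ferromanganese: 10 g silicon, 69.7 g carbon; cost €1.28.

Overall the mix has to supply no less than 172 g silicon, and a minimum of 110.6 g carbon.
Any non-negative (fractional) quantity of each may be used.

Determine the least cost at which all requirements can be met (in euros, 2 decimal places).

€1.71

This is a linear program. Let x1 = kg of pig iron, x2 = kg of silicomanganese, x3 = kg of cast iron scrap, x4 = kg of ferromanganese.
min 0.38x1 + 1.38x2 + 0.29x3 + 1.28x4 with:
  11x1 + 167x2 + 23x3 + 10x4 ≥ 172   (silicon)
  38.9x1 + 15.9x2 + 35.2x3 + 69.7x4 ≥ 110.6   (carbon)
  x1, x2, x3, x4 ≥ 0.
The optimal basis is {silicomanganese, cast iron scrap}; pig iron, ferromanganese drop out. The silicon and carbon requirements are met with equality.
That vertex is x2 = 0.6368, x3 = 2.854.
Objective = 1.38·0.6368 + 0.29·2.854 = 1.7064.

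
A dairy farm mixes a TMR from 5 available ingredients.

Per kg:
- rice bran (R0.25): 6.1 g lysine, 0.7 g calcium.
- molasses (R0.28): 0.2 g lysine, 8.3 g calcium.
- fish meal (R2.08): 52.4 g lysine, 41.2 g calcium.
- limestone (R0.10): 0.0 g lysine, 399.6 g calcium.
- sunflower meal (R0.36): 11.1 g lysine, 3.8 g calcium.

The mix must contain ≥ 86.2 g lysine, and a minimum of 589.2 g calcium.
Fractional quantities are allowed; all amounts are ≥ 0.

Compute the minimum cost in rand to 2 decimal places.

R2.94

Set it up as a linear program. Let x1 = kg of rice bran, x2 = kg of molasses, x3 = kg of fish meal, x4 = kg of limestone, x5 = kg of sunflower meal.
Minimise 0.25x1 + 0.28x2 + 2.08x3 + 0.1x4 + 0.36x5 with:
  6.1x1 + 0.2x2 + 52.4x3 + 11.1x5 ≥ 86.2   (lysine)
  0.7x1 + 8.3x2 + 41.2x3 + 399.6x4 + 3.8x5 ≥ 589.2   (calcium)
  x1, x2, x3, x4, x5 ≥ 0.
The optimal basis is {limestone, sunflower meal}; rice bran, molasses, fish meal drop out. There the lysine and calcium constraints are tight.
So limestone = 1.401 kg, sunflower meal = 7.766 kg.
Hence cost = 0.1·1.401 + 0.36·7.766 = R2.9359.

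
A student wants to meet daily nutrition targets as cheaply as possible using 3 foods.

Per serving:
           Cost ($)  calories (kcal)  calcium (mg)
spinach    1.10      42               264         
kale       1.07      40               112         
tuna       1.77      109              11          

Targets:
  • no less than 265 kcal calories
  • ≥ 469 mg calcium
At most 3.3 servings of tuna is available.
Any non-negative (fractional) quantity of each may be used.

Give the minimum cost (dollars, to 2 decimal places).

$5.01

This is a linear program. Let x1 = servings of spinach, x2 = servings of kale, x3 = servings of tuna.
min 1.1x1 + 1.07x2 + 1.77x3 s.t.:
  42x1 + 40x2 + 109x3 ≥ 265   (calories)
  264x1 + 112x2 + 11x3 ≥ 469   (calcium)
  x3 ≤ 3.3
  x1, x2, x3 ≥ 0.
The cheapest feasible vertex uses only spinach, tuna; kale is not used. There the calories and calcium constraints are tight.
Optimal quantities: spinach = 1.7025 servings, tuna = 1.7752 servings.
Total cost: 1.1·1.7025 + 1.77·1.7752 = 5.0149.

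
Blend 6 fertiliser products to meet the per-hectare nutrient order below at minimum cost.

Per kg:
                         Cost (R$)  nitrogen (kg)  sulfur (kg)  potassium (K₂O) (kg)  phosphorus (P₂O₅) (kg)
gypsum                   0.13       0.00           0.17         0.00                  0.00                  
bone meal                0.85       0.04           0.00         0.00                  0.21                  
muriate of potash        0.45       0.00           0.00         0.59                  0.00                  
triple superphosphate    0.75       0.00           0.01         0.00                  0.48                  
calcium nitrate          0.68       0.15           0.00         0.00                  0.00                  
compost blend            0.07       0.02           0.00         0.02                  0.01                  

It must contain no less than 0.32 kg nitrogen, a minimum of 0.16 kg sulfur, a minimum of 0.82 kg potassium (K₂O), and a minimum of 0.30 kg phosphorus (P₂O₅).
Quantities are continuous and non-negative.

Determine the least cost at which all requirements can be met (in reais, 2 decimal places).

R$1.84

Let x1 = kg of gypsum, x2 = kg of bone meal, x3 = kg of muriate of potash, x4 = kg of triple superphosphate, x5 = kg of calcium nitrate, x6 = kg of compost blend.
min 0.13x1 + 0.85x2 + 0.45x3 + 0.75x4 + 0.68x5 + 0.07x6 subject to:
  0.04x2 + 0.15x5 + 0.02x6 ≥ 0.32   (nitrogen)
  0.17x1 + 0.01x4 ≥ 0.16   (sulfur)
  0.59x3 + 0.02x6 ≥ 0.82   (potassium (K₂O))
  0.21x2 + 0.48x4 + 0.01x6 ≥ 0.3   (phosphorus (P₂O₅))
  x1, x2, x3, x4, x5, x6 ≥ 0.
At the optimum only gypsum, muriate of potash, triple superphosphate, compost blend are positive (bone meal, calcium nitrate = 0). Binding constraints: nitrogen, sulfur, potassium (K₂O), phosphorus (P₂O₅).
Optimal quantities: gypsum = 0.924 kg, muriate of potash = 0.8475 kg, triple superphosphate = 0.2917 kg, compost blend = 16 kg.
Cost = 0.13·0.924 + 0.45·0.8475 + 0.75·0.2917 + 0.07·16 = 1.8403.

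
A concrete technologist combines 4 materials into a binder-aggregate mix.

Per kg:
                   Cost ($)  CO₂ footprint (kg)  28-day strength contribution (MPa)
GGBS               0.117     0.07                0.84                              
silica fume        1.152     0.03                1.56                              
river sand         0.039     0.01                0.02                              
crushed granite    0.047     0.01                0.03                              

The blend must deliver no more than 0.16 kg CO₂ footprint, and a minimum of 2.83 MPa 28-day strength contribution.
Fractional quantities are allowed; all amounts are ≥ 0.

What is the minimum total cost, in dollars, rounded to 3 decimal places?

This is a linear program. Let x1 = kg of GGBS, x2 = kg of silica fume, x3 = kg of river sand, x4 = kg of crushed granite.
Minimize 0.117x1 + 1.152x2 + 0.039x3 + 0.047x4 s.t.:
  0.07x1 + 0.03x2 + 0.01x3 + 0.01x4 ≤ 0.16   (CO₂ footprint)
  0.84x1 + 1.56x2 + 0.02x3 + 0.03x4 ≥ 2.83   (28-day strength contribution)
  x1, x2, x3, x4 ≥ 0.
The cheapest feasible vertex uses only GGBS, silica fume; river sand, crushed granite are not used. Binding constraints: CO₂ footprint and 28-day strength contribution.
That vertex is x1 = 1.961, x2 = 0.7583.
Total cost: 0.117·1.961 + 1.152·0.7583 = 1.10300.

$1.103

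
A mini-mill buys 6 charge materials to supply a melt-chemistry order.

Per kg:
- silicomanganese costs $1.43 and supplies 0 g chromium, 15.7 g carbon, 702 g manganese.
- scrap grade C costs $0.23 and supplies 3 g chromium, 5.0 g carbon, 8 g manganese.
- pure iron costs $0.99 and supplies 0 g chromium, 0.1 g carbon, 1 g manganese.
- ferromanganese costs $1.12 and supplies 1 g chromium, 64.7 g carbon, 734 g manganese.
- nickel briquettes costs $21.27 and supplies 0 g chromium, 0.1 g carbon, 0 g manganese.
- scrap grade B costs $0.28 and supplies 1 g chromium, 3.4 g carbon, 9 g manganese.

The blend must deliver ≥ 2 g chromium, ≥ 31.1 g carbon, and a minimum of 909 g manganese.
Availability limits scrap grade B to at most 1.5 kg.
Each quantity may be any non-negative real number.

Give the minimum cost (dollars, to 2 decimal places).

Set it up as a linear program. Let x1 = kg of silicomanganese, x2 = kg of scrap grade C, x3 = kg of pure iron, x4 = kg of ferromanganese, x5 = kg of nickel briquettes, x6 = kg of scrap grade B.
min 1.43x1 + 0.23x2 + 0.99x3 + 1.12x4 + 21.27x5 + 0.28x6 with:
  3x2 + 1x4 + 1x6 ≥ 2   (chromium)
  15.7x1 + 5x2 + 0.1x3 + 64.7x4 + 0.1x5 + 3.4x6 ≥ 31.1   (carbon)
  702x1 + 8x2 + 1x3 + 734x4 + 9x6 ≥ 909   (manganese)
  x6 ≤ 1.5
  x1, x2, x3, x4, x5, x6 ≥ 0.
The optimal basis is {scrap grade C, ferromanganese}; silicomanganese, pure iron, nickel briquettes, scrap grade B drop out. The chromium and manganese requirements are met with equality.
That vertex is x2 = 0.2548, x4 = 1.236.
Cost = 0.23·0.2548 + 1.12·1.236 = 1.4429.

$1.44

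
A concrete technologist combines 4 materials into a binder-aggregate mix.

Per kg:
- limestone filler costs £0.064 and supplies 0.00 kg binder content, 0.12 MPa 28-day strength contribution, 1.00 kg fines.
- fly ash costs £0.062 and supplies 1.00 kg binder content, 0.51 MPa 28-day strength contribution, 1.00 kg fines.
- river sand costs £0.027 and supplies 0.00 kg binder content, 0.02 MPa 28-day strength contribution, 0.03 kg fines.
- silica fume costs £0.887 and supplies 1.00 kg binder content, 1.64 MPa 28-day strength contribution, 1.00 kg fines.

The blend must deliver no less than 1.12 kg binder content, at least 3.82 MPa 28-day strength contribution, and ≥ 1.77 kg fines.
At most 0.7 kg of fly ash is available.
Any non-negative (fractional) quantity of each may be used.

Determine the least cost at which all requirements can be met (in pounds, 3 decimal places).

£1.896

This is a linear program. Let x1 = kg of limestone filler, x2 = kg of fly ash, x3 = kg of river sand, x4 = kg of silica fume.
min 0.064x1 + 0.062x2 + 0.027x3 + 0.887x4 subject to:
  1x2 + 1x4 ≥ 1.12   (binder content)
  0.12x1 + 0.51x2 + 0.02x3 + 1.64x4 ≥ 3.82   (28-day strength contribution)
  1x1 + 1x2 + 0.03x3 + 1x4 ≥ 1.77   (fines)
  x2 ≤ 0.7
  x1, x2, x3, x4 ≥ 0.
The minimum-cost mix takes nothing from river sand — only limestone filler, fly ash, silica fume. The binder content, 28-day strength contribution, the fly ash cap requirements are met with equality.
Optimal quantities: limestone filler = 23.12 kg, fly ash = 0.7 kg, silica fume = 0.42 kg.
Total cost: 0.064·23.12 + 0.062·0.7 + 0.887·0.42 = 1.89562.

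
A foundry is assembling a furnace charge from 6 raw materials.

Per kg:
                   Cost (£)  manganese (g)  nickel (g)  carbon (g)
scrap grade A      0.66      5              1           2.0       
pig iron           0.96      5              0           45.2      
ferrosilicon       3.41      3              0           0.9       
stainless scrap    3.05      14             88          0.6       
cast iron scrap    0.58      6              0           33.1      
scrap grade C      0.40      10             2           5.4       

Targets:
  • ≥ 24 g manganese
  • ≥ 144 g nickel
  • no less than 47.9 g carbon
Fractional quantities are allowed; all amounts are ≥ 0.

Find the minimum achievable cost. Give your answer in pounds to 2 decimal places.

Let x1 = kg of scrap grade A, x2 = kg of pig iron, x3 = kg of ferrosilicon, x4 = kg of stainless scrap, x5 = kg of cast iron scrap, x6 = kg of scrap grade C.
Minimize 0.66x1 + 0.96x2 + 3.41x3 + 3.05x4 + 0.58x5 + 0.4x6 subject to:
  5x1 + 5x2 + 3x3 + 14x4 + 6x5 + 10x6 ≥ 24   (manganese)
  1x1 + 88x4 + 2x6 ≥ 144   (nickel)
  2x1 + 45.2x2 + 0.9x3 + 0.6x4 + 33.1x5 + 5.4x6 ≥ 47.9   (carbon)
  x1, x2, x3, x4, x5, x6 ≥ 0.
The optimal basis is {stainless scrap, cast iron scrap}; scrap grade A, pig iron, ferrosilicon, scrap grade C drop out. The nickel and carbon requirements are met with equality.
Solving gives x4 = 1.636, x5 = 1.417.
Objective = 3.05·1.636 + 0.58·1.417 = 5.8117.

£5.81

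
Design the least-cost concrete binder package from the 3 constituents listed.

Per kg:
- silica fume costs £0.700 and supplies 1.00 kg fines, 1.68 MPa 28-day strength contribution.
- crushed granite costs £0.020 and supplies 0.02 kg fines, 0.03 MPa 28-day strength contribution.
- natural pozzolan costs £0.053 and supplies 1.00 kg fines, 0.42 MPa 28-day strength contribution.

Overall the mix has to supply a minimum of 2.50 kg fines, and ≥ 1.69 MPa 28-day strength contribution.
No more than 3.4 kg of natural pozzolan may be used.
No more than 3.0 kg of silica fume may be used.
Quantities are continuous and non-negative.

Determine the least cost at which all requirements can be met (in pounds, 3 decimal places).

£0.289

Set it up as a linear program. Let x1 = kg of silica fume, x2 = kg of crushed granite, x3 = kg of natural pozzolan.
Minimise 0.7x1 + 0.02x2 + 0.053x3 subject to:
  1x1 + 0.02x2 + 1x3 ≥ 2.5   (fines)
  1.68x1 + 0.03x2 + 0.42x3 ≥ 1.69   (28-day strength contribution)
  x3 ≤ 3.4
  x1 ≤ 3
  x1, x2, x3 ≥ 0.
The cheapest feasible vertex uses only silica fume, natural pozzolan; crushed granite is not used. Binding constraints: 28-day strength contribution and the natural pozzolan cap.
Optimal quantities: silica fume = 0.156 kg, natural pozzolan = 3.4 kg.
Total cost: 0.7·0.156 + 0.053·3.4 = 0.28940.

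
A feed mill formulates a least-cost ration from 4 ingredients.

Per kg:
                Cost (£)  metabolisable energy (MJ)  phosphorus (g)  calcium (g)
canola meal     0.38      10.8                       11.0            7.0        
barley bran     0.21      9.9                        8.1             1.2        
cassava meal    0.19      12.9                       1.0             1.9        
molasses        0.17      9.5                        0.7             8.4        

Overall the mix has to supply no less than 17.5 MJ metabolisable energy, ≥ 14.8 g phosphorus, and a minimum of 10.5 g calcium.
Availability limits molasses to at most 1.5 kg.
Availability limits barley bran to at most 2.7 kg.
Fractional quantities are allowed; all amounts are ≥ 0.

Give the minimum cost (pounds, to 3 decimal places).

This is a linear program. Let x1 = kg of canola meal, x2 = kg of barley bran, x3 = kg of cassava meal, x4 = kg of molasses.
Minimise 0.38x1 + 0.21x2 + 0.19x3 + 0.17x4 subject to:
  10.8x1 + 9.9x2 + 12.9x3 + 9.5x4 ≥ 17.5   (metabolisable energy)
  11x1 + 8.1x2 + 1x3 + 0.7x4 ≥ 14.8   (phosphorus)
  7x1 + 1.2x2 + 1.9x3 + 8.4x4 ≥ 10.5   (calcium)
  x4 ≤ 1.5
  x2 ≤ 2.7
  x1, x2, x3, x4 ≥ 0.
The optimal basis is {canola meal, barley bran, molasses}; cassava meal drops out. Binding constraints: metabolisable energy, phosphorus, calcium.
Optimal quantities: canola meal = 1.122 kg, barley bran = 0.2798 kg, molasses = 0.2751 kg.
Cost = 0.38·1.122 + 0.21·0.2798 + 0.17·0.2751 = 0.53189.

£0.532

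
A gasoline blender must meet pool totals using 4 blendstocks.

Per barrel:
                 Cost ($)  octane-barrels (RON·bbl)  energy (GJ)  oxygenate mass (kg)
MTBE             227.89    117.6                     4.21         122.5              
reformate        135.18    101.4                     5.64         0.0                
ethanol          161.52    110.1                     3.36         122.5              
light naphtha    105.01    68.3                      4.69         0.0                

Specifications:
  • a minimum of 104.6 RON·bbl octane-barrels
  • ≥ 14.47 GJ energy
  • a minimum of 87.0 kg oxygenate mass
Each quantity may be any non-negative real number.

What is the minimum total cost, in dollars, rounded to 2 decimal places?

$385.27

This is a linear program. Let x1 = barrels of MTBE, x2 = barrels of reformate, x3 = barrels of ethanol, x4 = barrels of light naphtha.
min 227.89x1 + 135.18x2 + 161.52x3 + 105.01x4 subject to:
  117.6x1 + 101.4x2 + 110.1x3 + 68.3x4 ≥ 104.6   (octane-barrels)
  4.21x1 + 5.64x2 + 3.36x3 + 4.69x4 ≥ 14.47   (energy)
  122.5x1 + 122.5x3 ≥ 87   (oxygenate mass)
  x1, x2, x3, x4 ≥ 0.
The cheapest feasible vertex uses only ethanol, light naphtha; MTBE, reformate are not used. There the energy and oxygenate mass constraints are tight.
That vertex is x3 = 0.7102, x4 = 2.5765.
Objective = 161.52·0.7102 + 105.01·2.5765 = 385.2698.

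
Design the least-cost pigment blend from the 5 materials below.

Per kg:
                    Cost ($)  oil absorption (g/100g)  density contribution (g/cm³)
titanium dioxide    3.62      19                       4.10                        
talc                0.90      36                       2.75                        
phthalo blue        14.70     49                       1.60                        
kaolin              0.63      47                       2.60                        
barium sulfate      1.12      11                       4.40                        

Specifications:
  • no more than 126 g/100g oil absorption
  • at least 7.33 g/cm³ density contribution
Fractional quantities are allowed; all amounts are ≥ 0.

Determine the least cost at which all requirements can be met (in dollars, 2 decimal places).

$1.78

Let x1 = kg of titanium dioxide, x2 = kg of talc, x3 = kg of phthalo blue, x4 = kg of kaolin, x5 = kg of barium sulfate.
Minimize 3.62x1 + 0.9x2 + 14.7x3 + 0.63x4 + 1.12x5 with:
  19x1 + 36x2 + 49x3 + 47x4 + 11x5 ≤ 126   (oil absorption)
  4.1x1 + 2.75x2 + 1.6x3 + 2.6x4 + 4.4x5 ≥ 7.33   (density contribution)
  x1, x2, x3, x4, x5 ≥ 0.
The optimal basis is {kaolin, barium sulfate}; titanium dioxide, talc, phthalo blue drop out. There the oil absorption and density contribution constraints are tight.
So kaolin = 2.659 kg, barium sulfate = 0.09489 kg.
Total cost: 0.63·2.659 + 1.12·0.09489 = 1.7814.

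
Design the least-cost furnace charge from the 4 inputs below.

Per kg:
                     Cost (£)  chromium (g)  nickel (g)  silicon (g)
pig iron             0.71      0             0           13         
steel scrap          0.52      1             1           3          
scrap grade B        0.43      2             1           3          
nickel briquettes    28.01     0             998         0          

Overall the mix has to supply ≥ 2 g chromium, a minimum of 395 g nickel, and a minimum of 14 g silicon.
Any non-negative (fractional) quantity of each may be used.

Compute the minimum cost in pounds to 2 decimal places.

Set it up as a linear program. Let x1 = kg of pig iron, x2 = kg of steel scrap, x3 = kg of scrap grade B, x4 = kg of nickel briquettes.
min 0.71x1 + 0.52x2 + 0.43x3 + 28.01x4 subject to:
  1x2 + 2x3 ≥ 2   (chromium)
  1x2 + 1x3 + 998x4 ≥ 395   (nickel)
  13x1 + 3x2 + 3x3 ≥ 14   (silicon)
  x1, x2, x3, x4 ≥ 0.
The optimal basis is {pig iron, scrap grade B, nickel briquettes}; steel scrap drops out. The chromium, nickel, silicon requirements are met with equality.
That vertex is x1 = 0.8462, x3 = 1, x4 = 0.3948.
Objective = 0.71·0.8462 + 0.43·1 + 28.01·0.3948 = 12.0892.

£12.09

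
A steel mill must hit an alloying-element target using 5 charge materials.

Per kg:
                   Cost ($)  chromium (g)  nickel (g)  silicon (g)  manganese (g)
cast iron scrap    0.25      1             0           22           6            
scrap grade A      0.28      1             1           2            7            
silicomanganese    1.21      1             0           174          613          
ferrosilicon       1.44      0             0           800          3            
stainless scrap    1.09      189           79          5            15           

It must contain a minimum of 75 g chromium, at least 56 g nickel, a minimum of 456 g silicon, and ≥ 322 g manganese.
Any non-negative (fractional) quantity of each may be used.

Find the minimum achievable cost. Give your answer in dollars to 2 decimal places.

$2.04

Treat it as an LP. Let x1 = kg of cast iron scrap, x2 = kg of scrap grade A, x3 = kg of silicomanganese, x4 = kg of ferrosilicon, x5 = kg of stainless scrap.
Minimize 0.25x1 + 0.28x2 + 1.21x3 + 1.44x4 + 1.09x5 with:
  1x1 + 1x2 + 1x3 + 189x5 ≥ 75   (chromium)
  1x2 + 79x5 ≥ 56   (nickel)
  22x1 + 2x2 + 174x3 + 800x4 + 5x5 ≥ 456   (silicon)
  6x1 + 7x2 + 613x3 + 3x4 + 15x5 ≥ 322   (manganese)
  x1, x2, x3, x4, x5 ≥ 0.
The optimal basis is {silicomanganese, ferrosilicon, stainless scrap}; cast iron scrap, scrap grade A drop out. The nickel, silicon, manganese requirements are met with equality.
Optimal quantities: silicomanganese = 0.5057 kg, ferrosilicon = 0.4556 kg, stainless scrap = 0.7089 kg.
Total cost: 1.21·0.5057 + 1.44·0.4556 + 1.09·0.7089 = 2.0407.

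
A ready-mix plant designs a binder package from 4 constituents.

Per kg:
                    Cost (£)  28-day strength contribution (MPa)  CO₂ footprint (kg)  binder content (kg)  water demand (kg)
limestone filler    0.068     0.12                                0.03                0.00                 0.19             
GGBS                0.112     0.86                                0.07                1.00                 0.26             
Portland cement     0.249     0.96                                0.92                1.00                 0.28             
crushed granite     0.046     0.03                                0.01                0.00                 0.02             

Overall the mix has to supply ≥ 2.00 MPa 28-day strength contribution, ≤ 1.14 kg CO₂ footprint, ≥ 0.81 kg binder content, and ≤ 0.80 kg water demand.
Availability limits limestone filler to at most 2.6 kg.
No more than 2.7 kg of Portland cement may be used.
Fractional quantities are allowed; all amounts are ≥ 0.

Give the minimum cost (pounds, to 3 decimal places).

£0.260

This is a linear program. Let x1 = kg of limestone filler, x2 = kg of GGBS, x3 = kg of Portland cement, x4 = kg of crushed granite.
Minimise 0.068x1 + 0.112x2 + 0.249x3 + 0.046x4 subject to:
  0.12x1 + 0.86x2 + 0.96x3 + 0.03x4 ≥ 2   (28-day strength contribution)
  0.03x1 + 0.07x2 + 0.92x3 + 0.01x4 ≤ 1.14   (CO₂ footprint)
  1x2 + 1x3 ≥ 0.81   (binder content)
  0.19x1 + 0.26x2 + 0.28x3 + 0.02x4 ≤ 0.8   (water demand)
  x1 ≤ 2.6
  x3 ≤ 2.7
  x1, x2, x3, x4 ≥ 0.
The optimal basis is {GGBS}; limestone filler, Portland cement, crushed granite drop out. Binding constraint: 28-day strength contribution.
So GGBS = 2.3256 kg.
Cost = 0.112·2.3256 = 0.26047.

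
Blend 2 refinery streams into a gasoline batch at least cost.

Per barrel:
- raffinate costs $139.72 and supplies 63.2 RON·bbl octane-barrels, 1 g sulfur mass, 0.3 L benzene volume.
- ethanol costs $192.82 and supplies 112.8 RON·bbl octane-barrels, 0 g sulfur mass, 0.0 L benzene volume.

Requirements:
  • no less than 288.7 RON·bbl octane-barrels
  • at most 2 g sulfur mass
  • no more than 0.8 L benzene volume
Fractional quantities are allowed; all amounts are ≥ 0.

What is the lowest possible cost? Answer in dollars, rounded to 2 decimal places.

$493.50

Let x1 = barrels of raffinate, x2 = barrels of ethanol.
Minimize 139.72x1 + 192.82x2 with:
  63.2x1 + 112.8x2 ≥ 288.7   (octane-barrels)
  1x1 ≤ 2   (sulfur mass)
  0.3x1 ≤ 0.8   (benzene volume)
  x1, x2 ≥ 0.
The cheapest feasible vertex uses only ethanol; raffinate is not used. Binding constraint: octane-barrels.
That vertex is x2 = 2.5594.
Total cost: 192.82·2.5594 = 493.5035.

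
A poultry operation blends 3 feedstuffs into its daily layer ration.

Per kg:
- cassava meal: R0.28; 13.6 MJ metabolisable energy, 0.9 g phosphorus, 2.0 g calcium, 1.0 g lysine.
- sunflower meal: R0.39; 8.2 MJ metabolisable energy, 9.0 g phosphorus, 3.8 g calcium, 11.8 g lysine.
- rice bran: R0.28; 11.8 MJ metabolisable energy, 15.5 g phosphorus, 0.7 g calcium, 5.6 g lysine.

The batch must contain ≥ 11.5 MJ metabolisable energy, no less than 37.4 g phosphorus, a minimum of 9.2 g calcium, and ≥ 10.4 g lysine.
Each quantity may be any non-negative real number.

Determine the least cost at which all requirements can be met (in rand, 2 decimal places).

Let x1 = kg of cassava meal, x2 = kg of sunflower meal, x3 = kg of rice bran.
Minimize 0.28x1 + 0.39x2 + 0.28x3 with:
  13.6x1 + 8.2x2 + 11.8x3 ≥ 11.5   (metabolisable energy)
  0.9x1 + 9x2 + 15.5x3 ≥ 37.4   (phosphorus)
  2x1 + 3.8x2 + 0.7x3 ≥ 9.2   (calcium)
  1x1 + 11.8x2 + 5.6x3 ≥ 10.4   (lysine)
  x1, x2, x3 ≥ 0.
The cheapest feasible vertex uses only sunflower meal, rice bran; cassava meal is not used. There the phosphorus and calcium constraints are tight.
So sunflower meal = 2.213 kg, rice bran = 1.128 kg.
Objective = 0.39·2.213 + 0.28·1.128 = 1.1789.

R1.18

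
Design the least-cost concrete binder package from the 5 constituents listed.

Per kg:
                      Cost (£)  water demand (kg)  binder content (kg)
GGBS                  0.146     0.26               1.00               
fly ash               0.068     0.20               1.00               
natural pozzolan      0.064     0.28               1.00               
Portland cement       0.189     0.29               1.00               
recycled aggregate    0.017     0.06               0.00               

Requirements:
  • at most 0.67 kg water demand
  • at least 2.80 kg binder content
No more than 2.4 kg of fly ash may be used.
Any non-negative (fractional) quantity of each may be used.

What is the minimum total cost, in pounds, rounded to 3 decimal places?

Set it up as a linear program. Let x1 = kg of GGBS, x2 = kg of fly ash, x3 = kg of natural pozzolan, x4 = kg of Portland cement, x5 = kg of recycled aggregate.
Minimize 0.146x1 + 0.068x2 + 0.064x3 + 0.189x4 + 0.017x5 subject to:
  0.26x1 + 0.2x2 + 0.28x3 + 0.29x4 + 0.06x5 ≤ 0.67   (water demand)
  1x1 + 1x2 + 1x3 + 1x4 ≥ 2.8   (binder content)
  x2 ≤ 2.4
  x1, x2, x3, x4, x5 ≥ 0.
The cheapest feasible vertex uses only fly ash, natural pozzolan; GGBS, Portland cement, recycled aggregate are not used. There the water demand and binder content constraints are tight.
Solving gives x2 = 1.425, x3 = 1.375.
Total cost: 0.068·1.425 + 0.064·1.375 = 0.18490.

£0.185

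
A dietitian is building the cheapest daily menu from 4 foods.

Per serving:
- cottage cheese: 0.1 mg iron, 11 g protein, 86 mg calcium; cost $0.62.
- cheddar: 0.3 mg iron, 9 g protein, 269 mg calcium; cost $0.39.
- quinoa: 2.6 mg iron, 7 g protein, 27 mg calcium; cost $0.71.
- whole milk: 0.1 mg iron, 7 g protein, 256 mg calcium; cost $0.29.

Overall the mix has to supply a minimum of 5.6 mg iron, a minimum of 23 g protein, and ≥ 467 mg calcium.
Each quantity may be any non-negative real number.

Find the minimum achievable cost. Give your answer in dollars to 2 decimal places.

Set it up as a linear program. Let x1 = servings of cottage cheese, x2 = servings of cheddar, x3 = servings of quinoa, x4 = servings of whole milk.
min 0.62x1 + 0.39x2 + 0.71x3 + 0.29x4 s.t.:
  0.1x1 + 0.3x2 + 2.6x3 + 0.1x4 ≥ 5.6   (iron)
  11x1 + 9x2 + 7x3 + 7x4 ≥ 23   (protein)
  86x1 + 269x2 + 27x3 + 256x4 ≥ 467   (calcium)
  x1, x2, x3, x4 ≥ 0.
At the optimum only quinoa, whole milk are positive (cottage cheese, cheddar = 0). Binding constraints: iron and calcium.
Optimal quantities: quinoa = 2.092 servings, whole milk = 1.604 servings.
Total cost: 0.71·2.092 + 0.29·1.604 = 1.9505.

$1.95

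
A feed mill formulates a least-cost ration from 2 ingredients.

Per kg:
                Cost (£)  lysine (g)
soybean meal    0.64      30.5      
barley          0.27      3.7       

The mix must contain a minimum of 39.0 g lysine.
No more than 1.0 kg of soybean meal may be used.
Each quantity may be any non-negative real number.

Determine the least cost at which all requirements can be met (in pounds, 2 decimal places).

Treat it as an LP. Let x1 = kg of soybean meal, x2 = kg of barley.
Minimise 0.64x1 + 0.27x2 subject to:
  30.5x1 + 3.7x2 ≥ 39   (lysine)
  x1 ≤ 1
  x1, x2 ≥ 0.
Both inputs are positive at the optimum. The lysine and the soybean meal cap requirements are met with equality.
That vertex is x1 = 1, x2 = 2.297.
Total cost: 0.64·1 + 0.27·2.297 = 1.2602.

£1.26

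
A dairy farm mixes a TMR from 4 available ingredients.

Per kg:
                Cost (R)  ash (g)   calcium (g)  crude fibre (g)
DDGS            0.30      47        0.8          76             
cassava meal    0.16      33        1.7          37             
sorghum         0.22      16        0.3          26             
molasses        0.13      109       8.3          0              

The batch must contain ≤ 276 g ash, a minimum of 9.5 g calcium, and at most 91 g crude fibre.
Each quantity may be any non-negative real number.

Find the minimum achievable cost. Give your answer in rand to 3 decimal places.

Set it up as a linear program. Let x1 = kg of DDGS, x2 = kg of cassava meal, x3 = kg of sorghum, x4 = kg of molasses.
min 0.3x1 + 0.16x2 + 0.22x3 + 0.13x4 subject to:
  47x1 + 33x2 + 16x3 + 109x4 ≤ 276   (ash)
  0.8x1 + 1.7x2 + 0.3x3 + 8.3x4 ≥ 9.5   (calcium)
  76x1 + 37x2 + 26x3 ≤ 91   (crude fibre)
  x1, x2, x3, x4 ≥ 0.
The optimal basis is {molasses}; DDGS, cassava meal, sorghum drop out. There the calcium constraint is tight.
So molasses = 1.145 kg.
Objective = 0.13·1.145 = 0.14885.

R0.149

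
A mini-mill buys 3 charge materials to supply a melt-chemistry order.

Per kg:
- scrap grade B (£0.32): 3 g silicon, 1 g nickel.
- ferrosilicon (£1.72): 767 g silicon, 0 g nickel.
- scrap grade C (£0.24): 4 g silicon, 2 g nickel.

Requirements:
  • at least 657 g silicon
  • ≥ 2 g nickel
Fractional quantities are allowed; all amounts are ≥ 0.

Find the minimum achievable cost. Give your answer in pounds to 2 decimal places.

This is a linear program. Let x1 = kg of scrap grade B, x2 = kg of ferrosilicon, x3 = kg of scrap grade C.
Minimize 0.32x1 + 1.72x2 + 0.24x3 with:
  3x1 + 767x2 + 4x3 ≥ 657   (silicon)
  1x1 + 2x3 ≥ 2   (nickel)
  x1, x2, x3 ≥ 0.
The optimal basis is {ferrosilicon, scrap grade C}; scrap grade B drops out. Binding constraints: silicon and nickel.
So ferrosilicon = 0.8514 kg, scrap grade C = 1 kg.
Cost = 1.72·0.8514 + 0.24·1 = 1.7044.

£1.70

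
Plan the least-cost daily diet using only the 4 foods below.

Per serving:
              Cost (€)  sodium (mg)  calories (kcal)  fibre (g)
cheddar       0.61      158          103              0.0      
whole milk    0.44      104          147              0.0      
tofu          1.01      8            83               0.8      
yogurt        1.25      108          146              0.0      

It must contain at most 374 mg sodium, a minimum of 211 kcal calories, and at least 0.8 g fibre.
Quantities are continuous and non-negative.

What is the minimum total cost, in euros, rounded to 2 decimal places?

€1.39

Set it up as a linear program. Let x1 = servings of cheddar, x2 = servings of whole milk, x3 = servings of tofu, x4 = servings of yogurt.
min 0.61x1 + 0.44x2 + 1.01x3 + 1.25x4 with:
  158x1 + 104x2 + 8x3 + 108x4 ≤ 374   (sodium)
  103x1 + 147x2 + 83x3 + 146x4 ≥ 211   (calories)
  0.8x3 ≥ 0.8   (fibre)
  x1, x2, x3, x4 ≥ 0.
At the optimum only whole milk, tofu are positive (cheddar, yogurt = 0). The calories and fibre requirements are met with equality.
Optimal quantities: whole milk = 0.8707 servings, tofu = 1 serving.
Total cost: 0.44·0.8707 + 1.01·1 = 1.3931.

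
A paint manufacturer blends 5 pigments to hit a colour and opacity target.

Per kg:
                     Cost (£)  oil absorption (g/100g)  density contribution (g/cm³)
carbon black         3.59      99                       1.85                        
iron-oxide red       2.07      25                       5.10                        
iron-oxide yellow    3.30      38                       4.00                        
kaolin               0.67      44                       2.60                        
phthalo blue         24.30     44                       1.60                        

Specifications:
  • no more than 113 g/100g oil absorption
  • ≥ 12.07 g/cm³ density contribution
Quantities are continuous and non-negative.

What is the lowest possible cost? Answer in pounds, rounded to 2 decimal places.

Let x1 = kg of carbon black, x2 = kg of iron-oxide red, x3 = kg of iron-oxide yellow, x4 = kg of kaolin, x5 = kg of phthalo blue.
min 3.59x1 + 2.07x2 + 3.3x3 + 0.67x4 + 24.3x5 with:
  99x1 + 25x2 + 38x3 + 44x4 + 44x5 ≤ 113   (oil absorption)
  1.85x1 + 5.1x2 + 4x3 + 2.6x4 + 1.6x5 ≥ 12.07   (density contribution)
  x1, x2, x3, x4, x5 ≥ 0.
At the optimum only iron-oxide red, kaolin are positive (carbon black, iron-oxide yellow, phthalo blue = 0). The oil absorption and density contribution requirements are met with equality.
That vertex is x2 = 1.489, x4 = 1.722.
Total cost: 2.07·1.489 + 0.67·1.722 = 4.2360.

£4.24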